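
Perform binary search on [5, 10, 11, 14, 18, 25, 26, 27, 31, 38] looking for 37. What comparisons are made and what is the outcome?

Binary search for 37 in [5, 10, 11, 14, 18, 25, 26, 27, 31, 38]:

lo=0, hi=9, mid=4, arr[mid]=18 -> 18 < 37, search right half
lo=5, hi=9, mid=7, arr[mid]=27 -> 27 < 37, search right half
lo=8, hi=9, mid=8, arr[mid]=31 -> 31 < 37, search right half
lo=9, hi=9, mid=9, arr[mid]=38 -> 38 > 37, search left half
lo=9 > hi=8, target 37 not found

Binary search determines that 37 is not in the array after 4 comparisons. The search space was exhausted without finding the target.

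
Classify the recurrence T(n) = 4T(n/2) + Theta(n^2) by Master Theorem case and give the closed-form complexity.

Master Theorem for T(n) = 4T(n/2) + O(n^2):

a = 4, b = 2, c = 2
log_b(a) = log_2(4) = 2.0000

Case 2: c = 2 = log_2(4) = 2.0000
T(n) = O(n^2 log n) = O(n^2 log n)

For T(n) = 4T(n/2) + O(n^2): log_2(4) = 2.0000. This is Case 2 of the Master Theorem (c = log_b(a), equal work at all levels), giving O(n^2 log n).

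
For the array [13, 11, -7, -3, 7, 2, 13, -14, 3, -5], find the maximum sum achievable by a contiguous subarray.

Using Kadane's algorithm on [13, 11, -7, -3, 7, 2, 13, -14, 3, -5]:

Scanning through the array:
Position 1 (value 11): max_ending_here = 24, max_so_far = 24
Position 2 (value -7): max_ending_here = 17, max_so_far = 24
Position 3 (value -3): max_ending_here = 14, max_so_far = 24
Position 4 (value 7): max_ending_here = 21, max_so_far = 24
Position 5 (value 2): max_ending_here = 23, max_so_far = 24
Position 6 (value 13): max_ending_here = 36, max_so_far = 36
Position 7 (value -14): max_ending_here = 22, max_so_far = 36
Position 8 (value 3): max_ending_here = 25, max_so_far = 36
Position 9 (value -5): max_ending_here = 20, max_so_far = 36

Maximum subarray: [13, 11, -7, -3, 7, 2, 13]
Maximum sum: 36

The maximum subarray is [13, 11, -7, -3, 7, 2, 13] with sum 36. This subarray runs from index 0 to index 6.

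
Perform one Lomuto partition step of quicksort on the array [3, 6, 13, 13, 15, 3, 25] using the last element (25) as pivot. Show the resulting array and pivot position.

Lomuto partition with pivot = 25:

Initial array: [3, 6, 13, 13, 15, 3, 25]

arr[0]=3 <= 25: swap with position 0, array becomes [3, 6, 13, 13, 15, 3, 25]
arr[1]=6 <= 25: swap with position 1, array becomes [3, 6, 13, 13, 15, 3, 25]
arr[2]=13 <= 25: swap with position 2, array becomes [3, 6, 13, 13, 15, 3, 25]
arr[3]=13 <= 25: swap with position 3, array becomes [3, 6, 13, 13, 15, 3, 25]
arr[4]=15 <= 25: swap with position 4, array becomes [3, 6, 13, 13, 15, 3, 25]
arr[5]=3 <= 25: swap with position 5, array becomes [3, 6, 13, 13, 15, 3, 25]

Place pivot at position 6: [3, 6, 13, 13, 15, 3, 25]
Pivot position: 6

After partitioning with pivot 25, the array becomes [3, 6, 13, 13, 15, 3, 25]. The pivot is placed at index 6. All elements to the left of the pivot are <= 25, and all elements to the right are > 25.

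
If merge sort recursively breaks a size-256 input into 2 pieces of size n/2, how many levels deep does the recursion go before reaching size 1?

For divide and conquer with division factor 2:

Problem sizes at each level:
Level 0: 256
Level 1: 128
Level 2: 64
Level 3: 32
Level 4: 16
Level 5: 8
Level 6: 4
Level 7: 2
Level 8: 1

The root is level 0 and the size-1 base case is level 8 (the tree spans levels 0 through 8, i.e. 9 levels counting the root), so the depth is the number of divisions: log_2(256) = 8

The recursion tree depth is log_2(256) = 8. At each level, the problem size is divided by 2, so it takes 8 divisions to reduce to a base case of size 1. The algorithm makes 2 recursive calls at each level.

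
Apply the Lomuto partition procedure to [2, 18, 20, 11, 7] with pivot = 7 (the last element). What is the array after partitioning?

Lomuto partition with pivot = 7:

Initial array: [2, 18, 20, 11, 7]

arr[0]=2 <= 7: swap with position 0, array becomes [2, 18, 20, 11, 7]
arr[1]=18 > 7: no swap
arr[2]=20 > 7: no swap
arr[3]=11 > 7: no swap

Place pivot at position 1: [2, 7, 20, 11, 18]
Pivot position: 1

After partitioning with pivot 7, the array becomes [2, 7, 20, 11, 18]. The pivot is placed at index 1. All elements to the left of the pivot are <= 7, and all elements to the right are > 7.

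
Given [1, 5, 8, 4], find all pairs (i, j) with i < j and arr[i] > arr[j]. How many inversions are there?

Finding inversions in [1, 5, 8, 4]:

(1, 3): arr[1]=5 > arr[3]=4
(2, 3): arr[2]=8 > arr[3]=4

Total inversions: 2

The array has 2 inversion(s): (1,3), (2,3). Each pair (i,j) satisfies i < j and arr[i] > arr[j].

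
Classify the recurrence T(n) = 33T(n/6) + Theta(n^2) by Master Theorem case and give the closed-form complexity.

Master Theorem for T(n) = 33T(n/6) + O(n^2):

a = 33, b = 6, c = 2
log_b(a) = log_6(33) = 1.9514

Case 3: c = 2 > log_6(33) = 1.9514
T(n) = O(n^2) = O(n^2)

For T(n) = 33T(n/6) + O(n^2): log_6(33) = 1.9514. This is Case 3 of the Master Theorem (c > log_b(a), work dominated by root), giving O(n^2).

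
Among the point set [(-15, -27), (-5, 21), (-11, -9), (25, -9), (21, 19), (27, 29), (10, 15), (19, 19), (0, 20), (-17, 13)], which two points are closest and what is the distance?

Computing all pairwise distances among 10 points:

d((-15, -27), (-5, 21)) = 49.0306
d((-15, -27), (-11, -9)) = 18.4391
d((-15, -27), (25, -9)) = 43.8634
d((-15, -27), (21, 19)) = 58.4123
d((-15, -27), (27, 29)) = 70.0
d((-15, -27), (10, 15)) = 48.8774
d((-15, -27), (19, 19)) = 57.2014
d((-15, -27), (0, 20)) = 49.3356
d((-15, -27), (-17, 13)) = 40.05
d((-5, 21), (-11, -9)) = 30.5941
d((-5, 21), (25, -9)) = 42.4264
d((-5, 21), (21, 19)) = 26.0768
d((-5, 21), (27, 29)) = 32.9848
d((-5, 21), (10, 15)) = 16.1555
d((-5, 21), (19, 19)) = 24.0832
d((-5, 21), (0, 20)) = 5.099
d((-5, 21), (-17, 13)) = 14.4222
d((-11, -9), (25, -9)) = 36.0
d((-11, -9), (21, 19)) = 42.5206
d((-11, -9), (27, 29)) = 53.7401
d((-11, -9), (10, 15)) = 31.8904
d((-11, -9), (19, 19)) = 41.0366
d((-11, -9), (0, 20)) = 31.0161
d((-11, -9), (-17, 13)) = 22.8035
d((25, -9), (21, 19)) = 28.2843
d((25, -9), (27, 29)) = 38.0526
d((25, -9), (10, 15)) = 28.3019
d((25, -9), (19, 19)) = 28.6356
d((25, -9), (0, 20)) = 38.2884
d((25, -9), (-17, 13)) = 47.4131
d((21, 19), (27, 29)) = 11.6619
d((21, 19), (10, 15)) = 11.7047
d((21, 19), (19, 19)) = 2.0 <-- minimum
d((21, 19), (0, 20)) = 21.0238
d((21, 19), (-17, 13)) = 38.4708
d((27, 29), (10, 15)) = 22.0227
d((27, 29), (19, 19)) = 12.8062
d((27, 29), (0, 20)) = 28.4605
d((27, 29), (-17, 13)) = 46.8188
d((10, 15), (19, 19)) = 9.8489
d((10, 15), (0, 20)) = 11.1803
d((10, 15), (-17, 13)) = 27.074
d((19, 19), (0, 20)) = 19.0263
d((19, 19), (-17, 13)) = 36.4966
d((0, 20), (-17, 13)) = 18.3848

Closest pair: (21, 19) and (19, 19) with distance 2.0

The closest pair is (21, 19) and (19, 19) with Euclidean distance 2.0. For 10 points, brute-force pairwise comparison is shown above. For large n, the divide-and-conquer algorithm (sort by x, recurse on halves, check the dividing strip) achieves O(n log n).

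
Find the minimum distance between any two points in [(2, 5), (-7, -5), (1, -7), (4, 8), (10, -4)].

Computing all pairwise distances among 5 points:

d((2, 5), (-7, -5)) = 13.4536
d((2, 5), (1, -7)) = 12.0416
d((2, 5), (4, 8)) = 3.6056 <-- minimum
d((2, 5), (10, -4)) = 12.0416
d((-7, -5), (1, -7)) = 8.2462
d((-7, -5), (4, 8)) = 17.0294
d((-7, -5), (10, -4)) = 17.0294
d((1, -7), (4, 8)) = 15.2971
d((1, -7), (10, -4)) = 9.4868
d((4, 8), (10, -4)) = 13.4164

Closest pair: (2, 5) and (4, 8) with distance 3.6056

The closest pair is (2, 5) and (4, 8) with Euclidean distance 3.6056. For 5 points, brute-force pairwise comparison is shown above. For large n, the divide-and-conquer algorithm (sort by x, recurse on halves, check the dividing strip) achieves O(n log n).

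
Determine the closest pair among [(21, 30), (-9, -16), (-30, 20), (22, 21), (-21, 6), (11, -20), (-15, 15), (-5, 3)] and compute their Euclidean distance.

Computing all pairwise distances among 8 points:

d((21, 30), (-9, -16)) = 54.9181
d((21, 30), (-30, 20)) = 51.9711
d((21, 30), (22, 21)) = 9.0554 <-- minimum
d((21, 30), (-21, 6)) = 48.3735
d((21, 30), (11, -20)) = 50.9902
d((21, 30), (-15, 15)) = 39.0
d((21, 30), (-5, 3)) = 37.4833
d((-9, -16), (-30, 20)) = 41.6773
d((-9, -16), (22, 21)) = 48.2701
d((-9, -16), (-21, 6)) = 25.0599
d((-9, -16), (11, -20)) = 20.3961
d((-9, -16), (-15, 15)) = 31.5753
d((-9, -16), (-5, 3)) = 19.4165
d((-30, 20), (22, 21)) = 52.0096
d((-30, 20), (-21, 6)) = 16.6433
d((-30, 20), (11, -20)) = 57.28
d((-30, 20), (-15, 15)) = 15.8114
d((-30, 20), (-5, 3)) = 30.2324
d((22, 21), (-21, 6)) = 45.5412
d((22, 21), (11, -20)) = 42.45
d((22, 21), (-15, 15)) = 37.4833
d((22, 21), (-5, 3)) = 32.45
d((-21, 6), (11, -20)) = 41.2311
d((-21, 6), (-15, 15)) = 10.8167
d((-21, 6), (-5, 3)) = 16.2788
d((11, -20), (-15, 15)) = 43.6005
d((11, -20), (-5, 3)) = 28.0179
d((-15, 15), (-5, 3)) = 15.6205

Closest pair: (21, 30) and (22, 21) with distance 9.0554

The closest pair is (21, 30) and (22, 21) with Euclidean distance 9.0554. For 8 points, brute-force pairwise comparison is shown above. For large n, the divide-and-conquer algorithm (sort by x, recurse on halves, check the dividing strip) achieves O(n log n).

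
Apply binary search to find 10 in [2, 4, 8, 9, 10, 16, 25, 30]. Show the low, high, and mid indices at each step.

Binary search for 10 in [2, 4, 8, 9, 10, 16, 25, 30]:

lo=0, hi=7, mid=3, arr[mid]=9 -> 9 < 10, search right half
lo=4, hi=7, mid=5, arr[mid]=16 -> 16 > 10, search left half
lo=4, hi=4, mid=4, arr[mid]=10 -> Found target at index 4!

Binary search finds 10 at index 4 after 3 comparisons. The search repeatedly halves the search space by comparing with the middle element.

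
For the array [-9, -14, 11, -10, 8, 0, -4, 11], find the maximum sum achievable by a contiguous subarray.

Using Kadane's algorithm on [-9, -14, 11, -10, 8, 0, -4, 11]:

Scanning through the array:
Position 1 (value -14): max_ending_here = -14, max_so_far = -9
Position 2 (value 11): max_ending_here = 11, max_so_far = 11
Position 3 (value -10): max_ending_here = 1, max_so_far = 11
Position 4 (value 8): max_ending_here = 9, max_so_far = 11
Position 5 (value 0): max_ending_here = 9, max_so_far = 11
Position 6 (value -4): max_ending_here = 5, max_so_far = 11
Position 7 (value 11): max_ending_here = 16, max_so_far = 16

Maximum subarray: [11, -10, 8, 0, -4, 11]
Maximum sum: 16

The maximum subarray is [11, -10, 8, 0, -4, 11] with sum 16. This subarray runs from index 2 to index 7.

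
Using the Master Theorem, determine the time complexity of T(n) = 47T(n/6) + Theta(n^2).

Master Theorem for T(n) = 47T(n/6) + O(n^2):

a = 47, b = 6, c = 2
log_b(a) = log_6(47) = 2.1488

Case 1: c = 2 < log_6(47) = 2.1488
T(n) = O(n^(log_6 47))

For T(n) = 47T(n/6) + O(n^2): log_6(47) = 2.1488. This is Case 1 of the Master Theorem (c < log_b(a), work dominated by leaves), giving O(n^(log_6 47)).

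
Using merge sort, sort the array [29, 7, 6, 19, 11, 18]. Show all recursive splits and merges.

Merge sort trace:

Split: [29, 7, 6, 19, 11, 18] -> [29, 7, 6] and [19, 11, 18]
  Split: [29, 7, 6] -> [29] and [7, 6]
    Split: [7, 6] -> [7] and [6]
    Merge: [7] + [6] -> [6, 7]
  Merge: [29] + [6, 7] -> [6, 7, 29]
  Split: [19, 11, 18] -> [19] and [11, 18]
    Split: [11, 18] -> [11] and [18]
    Merge: [11] + [18] -> [11, 18]
  Merge: [19] + [11, 18] -> [11, 18, 19]
Merge: [6, 7, 29] + [11, 18, 19] -> [6, 7, 11, 18, 19, 29]

Final sorted array: [6, 7, 11, 18, 19, 29]

The merge sort proceeds by recursively splitting the array and merging sorted halves.
After all merges, the sorted array is [6, 7, 11, 18, 19, 29].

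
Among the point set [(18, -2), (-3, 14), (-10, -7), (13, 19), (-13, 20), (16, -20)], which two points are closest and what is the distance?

Computing all pairwise distances among 6 points:

d((18, -2), (-3, 14)) = 26.4008
d((18, -2), (-10, -7)) = 28.4429
d((18, -2), (13, 19)) = 21.587
d((18, -2), (-13, 20)) = 38.0132
d((18, -2), (16, -20)) = 18.1108
d((-3, 14), (-10, -7)) = 22.1359
d((-3, 14), (13, 19)) = 16.7631
d((-3, 14), (-13, 20)) = 11.6619 <-- minimum
d((-3, 14), (16, -20)) = 38.9487
d((-10, -7), (13, 19)) = 34.7131
d((-10, -7), (-13, 20)) = 27.1662
d((-10, -7), (16, -20)) = 29.0689
d((13, 19), (-13, 20)) = 26.0192
d((13, 19), (16, -20)) = 39.1152
d((-13, 20), (16, -20)) = 49.4065

Closest pair: (-3, 14) and (-13, 20) with distance 11.6619

The closest pair is (-3, 14) and (-13, 20) with Euclidean distance 11.6619. For 6 points, brute-force pairwise comparison is shown above. For large n, the divide-and-conquer algorithm (sort by x, recurse on halves, check the dividing strip) achieves O(n log n).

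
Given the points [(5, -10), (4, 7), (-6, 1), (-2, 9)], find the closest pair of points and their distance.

Computing all pairwise distances among 4 points:

d((5, -10), (4, 7)) = 17.0294
d((5, -10), (-6, 1)) = 15.5563
d((5, -10), (-2, 9)) = 20.2485
d((4, 7), (-6, 1)) = 11.6619
d((4, 7), (-2, 9)) = 6.3246 <-- minimum
d((-6, 1), (-2, 9)) = 8.9443

Closest pair: (4, 7) and (-2, 9) with distance 6.3246

The closest pair is (4, 7) and (-2, 9) with Euclidean distance 6.3246. For 4 points, brute-force pairwise comparison is shown above. For large n, the divide-and-conquer algorithm (sort by x, recurse on halves, check the dividing strip) achieves O(n log n).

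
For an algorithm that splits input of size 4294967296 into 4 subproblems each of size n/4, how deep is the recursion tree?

For divide and conquer with division factor 4:

Problem sizes at each level:
Level 0: 4294967296
Level 1: 1073741824
Level 2: 268435456
Level 3: 67108864
Level 4: 16777216
Level 5: 4194304
Level 6: 1048576
Level 7: 262144
Level 8: 65536
Level 9: 16384
Level 10: 4096
Level 11: 1024
Level 12: 256
Level 13: 64
Level 14: 16
Level 15: 4
Level 16: 1

The root is level 0 and the size-1 base case is level 16 (the tree spans levels 0 through 16, i.e. 17 levels counting the root), so the depth is the number of divisions: log_4(4294967296) = 16

The recursion tree depth is log_4(4294967296) = 16. At each level, the problem size is divided by 4, so it takes 16 divisions to reduce to a base case of size 1. The algorithm makes 4 recursive calls at each level.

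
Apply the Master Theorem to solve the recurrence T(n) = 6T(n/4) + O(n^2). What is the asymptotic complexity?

Master Theorem for T(n) = 6T(n/4) + O(n^2):

a = 6, b = 4, c = 2
log_b(a) = log_4(6) = 1.2925

Case 3: c = 2 > log_4(6) = 1.2925
T(n) = O(n^2) = O(n^2)

For T(n) = 6T(n/4) + O(n^2): log_4(6) = 1.2925. This is Case 3 of the Master Theorem (c > log_b(a), work dominated by root), giving O(n^2).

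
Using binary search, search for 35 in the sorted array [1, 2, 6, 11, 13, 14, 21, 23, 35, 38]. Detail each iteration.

Binary search for 35 in [1, 2, 6, 11, 13, 14, 21, 23, 35, 38]:

lo=0, hi=9, mid=4, arr[mid]=13 -> 13 < 35, search right half
lo=5, hi=9, mid=7, arr[mid]=23 -> 23 < 35, search right half
lo=8, hi=9, mid=8, arr[mid]=35 -> Found target at index 8!

Binary search finds 35 at index 8 after 3 comparisons. The search repeatedly halves the search space by comparing with the middle element.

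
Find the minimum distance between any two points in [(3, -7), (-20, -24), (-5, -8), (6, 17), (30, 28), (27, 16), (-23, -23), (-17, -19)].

Computing all pairwise distances among 8 points:

d((3, -7), (-20, -24)) = 28.6007
d((3, -7), (-5, -8)) = 8.0623
d((3, -7), (6, 17)) = 24.1868
d((3, -7), (30, 28)) = 44.2041
d((3, -7), (27, 16)) = 33.2415
d((3, -7), (-23, -23)) = 30.5287
d((3, -7), (-17, -19)) = 23.3238
d((-20, -24), (-5, -8)) = 21.9317
d((-20, -24), (6, 17)) = 48.5489
d((-20, -24), (30, 28)) = 72.1388
d((-20, -24), (27, 16)) = 61.7171
d((-20, -24), (-23, -23)) = 3.1623 <-- minimum
d((-20, -24), (-17, -19)) = 5.831
d((-5, -8), (6, 17)) = 27.313
d((-5, -8), (30, 28)) = 50.2096
d((-5, -8), (27, 16)) = 40.0
d((-5, -8), (-23, -23)) = 23.4307
d((-5, -8), (-17, -19)) = 16.2788
d((6, 17), (30, 28)) = 26.4008
d((6, 17), (27, 16)) = 21.0238
d((6, 17), (-23, -23)) = 49.4065
d((6, 17), (-17, -19)) = 42.72
d((30, 28), (27, 16)) = 12.3693
d((30, 28), (-23, -23)) = 73.5527
d((30, 28), (-17, -19)) = 66.468
d((27, 16), (-23, -23)) = 63.4114
d((27, 16), (-17, -19)) = 56.2228
d((-23, -23), (-17, -19)) = 7.2111

Closest pair: (-20, -24) and (-23, -23) with distance 3.1623

The closest pair is (-20, -24) and (-23, -23) with Euclidean distance 3.1623. For 8 points, brute-force pairwise comparison is shown above. For large n, the divide-and-conquer algorithm (sort by x, recurse on halves, check the dividing strip) achieves O(n log n).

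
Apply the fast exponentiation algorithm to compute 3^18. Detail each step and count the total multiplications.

Computing 3^18 by squaring (build up from 3^1; each line after the first costs one multiplication):

3^1 = 3
3^2 = (3^1)^2 = 3^2 = 9
3^4 = (3^2)^2 = 9^2 = 81
3^8 = (3^4)^2 = 81^2 = 6561
3^9 = 3 * 3^8 = 3 * 6561 = 19683
3^18 = (3^9)^2 = 19683^2 = 387420489

Result: 387420489
Multiplications needed: 5 (5 lines after 3^1)

3^18 = 387420489. Using exponentiation by squaring, this requires 5 multiplications. The key idea: if the exponent is even, square the half-power; if odd, multiply by the base once.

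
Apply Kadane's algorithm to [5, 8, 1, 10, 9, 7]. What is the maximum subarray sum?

Using Kadane's algorithm on [5, 8, 1, 10, 9, 7]:

Scanning through the array:
Position 1 (value 8): max_ending_here = 13, max_so_far = 13
Position 2 (value 1): max_ending_here = 14, max_so_far = 14
Position 3 (value 10): max_ending_here = 24, max_so_far = 24
Position 4 (value 9): max_ending_here = 33, max_so_far = 33
Position 5 (value 7): max_ending_here = 40, max_so_far = 40

Maximum subarray: [5, 8, 1, 10, 9, 7]
Maximum sum: 40

The maximum subarray is [5, 8, 1, 10, 9, 7] with sum 40. This subarray runs from index 0 to index 5.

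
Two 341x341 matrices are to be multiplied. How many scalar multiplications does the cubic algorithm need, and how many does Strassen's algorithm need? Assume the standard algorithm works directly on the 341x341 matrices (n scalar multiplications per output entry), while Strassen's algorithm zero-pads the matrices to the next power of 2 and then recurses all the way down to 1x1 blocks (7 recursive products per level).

Matrix multiplication for 341x341 matrices:

Strassen's algorithm requires power-of-2 dimensions. Pad 341x341 to 512x512 (next power of 2).

Standard algorithm: 341^3 = 39651821 multiplications
Strassen's algorithm: 7^(log2(512)) = 7^9 = 40353607 multiplications
Difference: 39651821 - 40353607 = -701786 (Strassen uses MORE here due to padding overhead — for small or just-over-power-of-2 n, padding can outweigh the per-level savings)

Standard: 39651821 multiplications (341^3). Strassen: 40353607 multiplications (7^9, after padding to 512x512). Strassen reduces 8 recursive multiplications to 7 at each level.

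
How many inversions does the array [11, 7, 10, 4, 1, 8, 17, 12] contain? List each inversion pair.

Finding inversions in [11, 7, 10, 4, 1, 8, 17, 12]:

(0, 1): arr[0]=11 > arr[1]=7
(0, 2): arr[0]=11 > arr[2]=10
(0, 3): arr[0]=11 > arr[3]=4
(0, 4): arr[0]=11 > arr[4]=1
(0, 5): arr[0]=11 > arr[5]=8
(1, 3): arr[1]=7 > arr[3]=4
(1, 4): arr[1]=7 > arr[4]=1
(2, 3): arr[2]=10 > arr[3]=4
(2, 4): arr[2]=10 > arr[4]=1
(2, 5): arr[2]=10 > arr[5]=8
(3, 4): arr[3]=4 > arr[4]=1
(6, 7): arr[6]=17 > arr[7]=12

Total inversions: 12

The array has 12 inversion(s): (0,1), (0,2), (0,3), (0,4), (0,5), (1,3), (1,4), (2,3), (2,4), (2,5), (3,4), (6,7). Each pair (i,j) satisfies i < j and arr[i] > arr[j].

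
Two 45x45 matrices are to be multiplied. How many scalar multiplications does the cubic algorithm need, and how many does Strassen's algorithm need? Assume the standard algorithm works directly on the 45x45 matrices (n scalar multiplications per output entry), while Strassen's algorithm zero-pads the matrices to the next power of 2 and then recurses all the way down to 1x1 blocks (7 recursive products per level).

Matrix multiplication for 45x45 matrices:

Strassen's algorithm requires power-of-2 dimensions. Pad 45x45 to 64x64 (next power of 2).

Standard algorithm: 45^3 = 91125 multiplications
Strassen's algorithm: 7^(log2(64)) = 7^6 = 117649 multiplications
Difference: 91125 - 117649 = -26524 (Strassen uses MORE here due to padding overhead — for small or just-over-power-of-2 n, padding can outweigh the per-level savings)

Standard: 91125 multiplications (45^3). Strassen: 117649 multiplications (7^6, after padding to 64x64). Strassen reduces 8 recursive multiplications to 7 at each level.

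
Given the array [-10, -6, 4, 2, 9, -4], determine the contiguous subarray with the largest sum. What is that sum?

Using Kadane's algorithm on [-10, -6, 4, 2, 9, -4]:

Scanning through the array:
Position 1 (value -6): max_ending_here = -6, max_so_far = -6
Position 2 (value 4): max_ending_here = 4, max_so_far = 4
Position 3 (value 2): max_ending_here = 6, max_so_far = 6
Position 4 (value 9): max_ending_here = 15, max_so_far = 15
Position 5 (value -4): max_ending_here = 11, max_so_far = 15

Maximum subarray: [4, 2, 9]
Maximum sum: 15

The maximum subarray is [4, 2, 9] with sum 15. This subarray runs from index 2 to index 4.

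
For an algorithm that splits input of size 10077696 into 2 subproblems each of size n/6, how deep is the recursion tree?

For divide and conquer with division factor 6:

Problem sizes at each level:
Level 0: 10077696
Level 1: 1679616
Level 2: 279936
Level 3: 46656
Level 4: 7776
Level 5: 1296
Level 6: 216
Level 7: 36
Level 8: 6
Level 9: 1

The root is level 0 and the size-1 base case is level 9 (the tree spans levels 0 through 9, i.e. 10 levels counting the root), so the depth is the number of divisions: log_6(10077696) = 9

The recursion tree depth is log_6(10077696) = 9. At each level, the problem size is divided by 6, so it takes 9 divisions to reduce to a base case of size 1. The algorithm makes 2 recursive calls at each level.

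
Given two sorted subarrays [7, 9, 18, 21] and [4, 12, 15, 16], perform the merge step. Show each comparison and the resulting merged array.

Merging process:

Compare 7 vs 4: take 4 from right. Merged: [4]
Compare 7 vs 12: take 7 from left. Merged: [4, 7]
Compare 9 vs 12: take 9 from left. Merged: [4, 7, 9]
Compare 18 vs 12: take 12 from right. Merged: [4, 7, 9, 12]
Compare 18 vs 15: take 15 from right. Merged: [4, 7, 9, 12, 15]
Compare 18 vs 16: take 16 from right. Merged: [4, 7, 9, 12, 15, 16]
Append remaining from left: [18, 21]. Merged: [4, 7, 9, 12, 15, 16, 18, 21]

Final merged array: [4, 7, 9, 12, 15, 16, 18, 21]
Total comparisons: 6

The merged array is [4, 7, 9, 12, 15, 16, 18, 21], requiring 6 comparisons. The merge step runs in O(n) time where n is the total number of elements.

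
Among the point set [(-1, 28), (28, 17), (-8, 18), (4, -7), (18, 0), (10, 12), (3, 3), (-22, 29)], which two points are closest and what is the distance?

Computing all pairwise distances among 8 points:

d((-1, 28), (28, 17)) = 31.0161
d((-1, 28), (-8, 18)) = 12.2066
d((-1, 28), (4, -7)) = 35.3553
d((-1, 28), (18, 0)) = 33.8378
d((-1, 28), (10, 12)) = 19.4165
d((-1, 28), (3, 3)) = 25.318
d((-1, 28), (-22, 29)) = 21.0238
d((28, 17), (-8, 18)) = 36.0139
d((28, 17), (4, -7)) = 33.9411
d((28, 17), (18, 0)) = 19.7231
d((28, 17), (10, 12)) = 18.6815
d((28, 17), (3, 3)) = 28.6531
d((28, 17), (-22, 29)) = 51.4198
d((-8, 18), (4, -7)) = 27.7308
d((-8, 18), (18, 0)) = 31.6228
d((-8, 18), (10, 12)) = 18.9737
d((-8, 18), (3, 3)) = 18.6011
d((-8, 18), (-22, 29)) = 17.8045
d((4, -7), (18, 0)) = 15.6525
d((4, -7), (10, 12)) = 19.9249
d((4, -7), (3, 3)) = 10.0499 <-- minimum
d((4, -7), (-22, 29)) = 44.4072
d((18, 0), (10, 12)) = 14.4222
d((18, 0), (3, 3)) = 15.2971
d((18, 0), (-22, 29)) = 49.4065
d((10, 12), (3, 3)) = 11.4018
d((10, 12), (-22, 29)) = 36.2353
d((3, 3), (-22, 29)) = 36.0694

Closest pair: (4, -7) and (3, 3) with distance 10.0499

The closest pair is (4, -7) and (3, 3) with Euclidean distance 10.0499. For 8 points, brute-force pairwise comparison is shown above. For large n, the divide-and-conquer algorithm (sort by x, recurse on halves, check the dividing strip) achieves O(n log n).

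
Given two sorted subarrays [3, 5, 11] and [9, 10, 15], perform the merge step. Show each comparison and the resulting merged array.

Merging process:

Compare 3 vs 9: take 3 from left. Merged: [3]
Compare 5 vs 9: take 5 from left. Merged: [3, 5]
Compare 11 vs 9: take 9 from right. Merged: [3, 5, 9]
Compare 11 vs 10: take 10 from right. Merged: [3, 5, 9, 10]
Compare 11 vs 15: take 11 from left. Merged: [3, 5, 9, 10, 11]
Append remaining from right: [15]. Merged: [3, 5, 9, 10, 11, 15]

Final merged array: [3, 5, 9, 10, 11, 15]
Total comparisons: 5

The merged array is [3, 5, 9, 10, 11, 15], requiring 5 comparisons. The merge step runs in O(n) time where n is the total number of elements.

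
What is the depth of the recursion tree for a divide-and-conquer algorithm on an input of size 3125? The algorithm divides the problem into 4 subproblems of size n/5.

For divide and conquer with division factor 5:

Problem sizes at each level:
Level 0: 3125
Level 1: 625
Level 2: 125
Level 3: 25
Level 4: 5
Level 5: 1

The root is level 0 and the size-1 base case is level 5 (the tree spans levels 0 through 5, i.e. 6 levels counting the root), so the depth is the number of divisions: log_5(3125) = 5

The recursion tree depth is log_5(3125) = 5. At each level, the problem size is divided by 5, so it takes 5 divisions to reduce to a base case of size 1. The algorithm makes 4 recursive calls at each level.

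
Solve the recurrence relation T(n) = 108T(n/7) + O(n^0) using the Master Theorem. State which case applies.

Master Theorem for T(n) = 108T(n/7) + O(n^0):

a = 108, b = 7, c = 0
log_b(a) = log_7(108) = 2.4061

Case 1: c = 0 < log_7(108) = 2.4061
T(n) = O(n^(log_7 108))

For T(n) = 108T(n/7) + O(n^0): log_7(108) = 2.4061. This is Case 1 of the Master Theorem (c < log_b(a), work dominated by leaves), giving O(n^(log_7 108)).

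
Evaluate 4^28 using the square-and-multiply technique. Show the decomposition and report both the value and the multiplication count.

Computing 4^28 by squaring (build up from 4^1; each line after the first costs one multiplication):

4^1 = 4
4^2 = (4^1)^2 = 4^2 = 16
4^3 = 4 * 4^2 = 4 * 16 = 64
4^6 = (4^3)^2 = 64^2 = 4096
4^7 = 4 * 4^6 = 4 * 4096 = 16384
4^14 = (4^7)^2 = 16384^2 = 268435456
4^28 = (4^14)^2 = 268435456^2 = 72057594037927936

Result: 72057594037927936
Multiplications needed: 6 (6 lines after 4^1)

4^28 = 72057594037927936. Using exponentiation by squaring, this requires 6 multiplications. The key idea: if the exponent is even, square the half-power; if odd, multiply by the base once.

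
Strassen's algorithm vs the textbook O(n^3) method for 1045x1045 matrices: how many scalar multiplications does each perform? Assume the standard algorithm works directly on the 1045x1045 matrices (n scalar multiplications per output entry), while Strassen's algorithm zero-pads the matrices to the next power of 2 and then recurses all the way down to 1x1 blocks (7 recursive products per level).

Matrix multiplication for 1045x1045 matrices:

Strassen's algorithm requires power-of-2 dimensions. Pad 1045x1045 to 2048x2048 (next power of 2).

Standard algorithm: 1045^3 = 1141166125 multiplications
Strassen's algorithm: 7^(log2(2048)) = 7^11 = 1977326743 multiplications
Difference: 1141166125 - 1977326743 = -836160618 (Strassen uses MORE here due to padding overhead — for small or just-over-power-of-2 n, padding can outweigh the per-level savings)

Standard: 1141166125 multiplications (1045^3). Strassen: 1977326743 multiplications (7^11, after padding to 2048x2048). Strassen reduces 8 recursive multiplications to 7 at each level.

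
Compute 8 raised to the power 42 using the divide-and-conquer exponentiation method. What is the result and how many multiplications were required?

Computing 8^42 by squaring (build up from 8^1; each line after the first costs one multiplication):

8^1 = 8
8^2 = (8^1)^2 = 8^2 = 64
8^4 = (8^2)^2 = 64^2 = 4096
8^5 = 8 * 8^4 = 8 * 4096 = 32768
8^10 = (8^5)^2 = 32768^2 = 1073741824
8^20 = (8^10)^2 = 1073741824^2 = 1152921504606846976
8^21 = 8 * 8^20 = 8 * 1152921504606846976 = 9223372036854775808
8^42 = (8^21)^2 = 9223372036854775808^2 = 85070591730234615865843651857942052864

Result: 85070591730234615865843651857942052864
Multiplications needed: 7 (7 lines after 8^1)

8^42 = 85070591730234615865843651857942052864. Using exponentiation by squaring, this requires 7 multiplications. The key idea: if the exponent is even, square the half-power; if odd, multiply by the base once.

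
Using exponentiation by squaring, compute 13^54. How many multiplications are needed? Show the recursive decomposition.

Computing 13^54 by squaring (build up from 13^1; each line after the first costs one multiplication):

13^1 = 13
13^2 = (13^1)^2 = 13^2 = 169
13^3 = 13 * 13^2 = 13 * 169 = 2197
13^6 = (13^3)^2 = 2197^2 = 4826809
13^12 = (13^6)^2 = 4826809^2 = 23298085122481
13^13 = 13 * 13^12 = 13 * 23298085122481 = 302875106592253
13^26 = (13^13)^2 = 302875106592253^2 = 91733330193268616658399616009
13^27 = 13 * 13^26 = 13 * 91733330193268616658399616009 = 1192533292512492016559195008117
13^54 = (13^27)^2 = 1192533292512492016559195008117^2 = 1422135653750684847524758738836375672734734444846971695885689

Result: 1422135653750684847524758738836375672734734444846971695885689
Multiplications needed: 8 (8 lines after 13^1)

13^54 = 1422135653750684847524758738836375672734734444846971695885689. Using exponentiation by squaring, this requires 8 multiplications. The key idea: if the exponent is even, square the half-power; if odd, multiply by the base once.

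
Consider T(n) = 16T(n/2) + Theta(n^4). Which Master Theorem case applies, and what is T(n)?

Master Theorem for T(n) = 16T(n/2) + O(n^4):

a = 16, b = 2, c = 4
log_b(a) = log_2(16) = 4.0000

Case 2: c = 4 = log_2(16) = 4.0000
T(n) = O(n^4 log n) = O(n^4 log n)

For T(n) = 16T(n/2) + O(n^4): log_2(16) = 4.0000. This is Case 2 of the Master Theorem (c = log_b(a), equal work at all levels), giving O(n^4 log n).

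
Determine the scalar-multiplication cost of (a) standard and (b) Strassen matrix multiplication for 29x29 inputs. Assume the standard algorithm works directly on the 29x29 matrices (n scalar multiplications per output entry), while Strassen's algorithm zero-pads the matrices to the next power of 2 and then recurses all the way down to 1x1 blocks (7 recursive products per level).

Matrix multiplication for 29x29 matrices:

Strassen's algorithm requires power-of-2 dimensions. Pad 29x29 to 32x32 (next power of 2).

Standard algorithm: 29^3 = 24389 multiplications
Strassen's algorithm: 7^(log2(32)) = 7^5 = 16807 multiplications
Savings: 24389 - 16807 = 7582 multiplications

Standard: 24389 multiplications (29^3). Strassen: 16807 multiplications (7^5, after padding to 32x32). Strassen reduces 8 recursive multiplications to 7 at each level.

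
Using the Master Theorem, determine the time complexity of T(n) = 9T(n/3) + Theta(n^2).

Master Theorem for T(n) = 9T(n/3) + O(n^2):

a = 9, b = 3, c = 2
log_b(a) = log_3(9) = 2.0000

Case 2: c = 2 = log_3(9) = 2.0000
T(n) = O(n^2 log n) = O(n^2 log n)

For T(n) = 9T(n/3) + O(n^2): log_3(9) = 2.0000. This is Case 2 of the Master Theorem (c = log_b(a), equal work at all levels), giving O(n^2 log n).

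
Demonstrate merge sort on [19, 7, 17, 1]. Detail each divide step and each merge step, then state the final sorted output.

Merge sort trace:

Split: [19, 7, 17, 1] -> [19, 7] and [17, 1]
  Split: [19, 7] -> [19] and [7]
  Merge: [19] + [7] -> [7, 19]
  Split: [17, 1] -> [17] and [1]
  Merge: [17] + [1] -> [1, 17]
Merge: [7, 19] + [1, 17] -> [1, 7, 17, 19]

Final sorted array: [1, 7, 17, 19]

The merge sort proceeds by recursively splitting the array and merging sorted halves.
After all merges, the sorted array is [1, 7, 17, 19].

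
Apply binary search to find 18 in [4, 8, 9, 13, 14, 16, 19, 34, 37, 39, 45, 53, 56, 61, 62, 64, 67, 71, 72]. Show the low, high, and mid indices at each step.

Binary search for 18 in [4, 8, 9, 13, 14, 16, 19, 34, 37, 39, 45, 53, 56, 61, 62, 64, 67, 71, 72]:

lo=0, hi=18, mid=9, arr[mid]=39 -> 39 > 18, search left half
lo=0, hi=8, mid=4, arr[mid]=14 -> 14 < 18, search right half
lo=5, hi=8, mid=6, arr[mid]=19 -> 19 > 18, search left half
lo=5, hi=5, mid=5, arr[mid]=16 -> 16 < 18, search right half
lo=6 > hi=5, target 18 not found

Binary search determines that 18 is not in the array after 4 comparisons. The search space was exhausted without finding the target.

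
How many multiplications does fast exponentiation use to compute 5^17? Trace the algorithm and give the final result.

Computing 5^17 by squaring (build up from 5^1; each line after the first costs one multiplication):

5^1 = 5
5^2 = (5^1)^2 = 5^2 = 25
5^4 = (5^2)^2 = 25^2 = 625
5^8 = (5^4)^2 = 625^2 = 390625
5^16 = (5^8)^2 = 390625^2 = 152587890625
5^17 = 5 * 5^16 = 5 * 152587890625 = 762939453125

Result: 762939453125
Multiplications needed: 5 (5 lines after 5^1)

5^17 = 762939453125. Using exponentiation by squaring, this requires 5 multiplications. The key idea: if the exponent is even, square the half-power; if odd, multiply by the base once.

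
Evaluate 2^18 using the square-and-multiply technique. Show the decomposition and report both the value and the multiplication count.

Computing 2^18 by squaring (build up from 2^1; each line after the first costs one multiplication):

2^1 = 2
2^2 = (2^1)^2 = 2^2 = 4
2^4 = (2^2)^2 = 4^2 = 16
2^8 = (2^4)^2 = 16^2 = 256
2^9 = 2 * 2^8 = 2 * 256 = 512
2^18 = (2^9)^2 = 512^2 = 262144

Result: 262144
Multiplications needed: 5 (5 lines after 2^1)

2^18 = 262144. Using exponentiation by squaring, this requires 5 multiplications. The key idea: if the exponent is even, square the half-power; if odd, multiply by the base once.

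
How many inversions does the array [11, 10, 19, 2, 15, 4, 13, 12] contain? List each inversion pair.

Finding inversions in [11, 10, 19, 2, 15, 4, 13, 12]:

(0, 1): arr[0]=11 > arr[1]=10
(0, 3): arr[0]=11 > arr[3]=2
(0, 5): arr[0]=11 > arr[5]=4
(1, 3): arr[1]=10 > arr[3]=2
(1, 5): arr[1]=10 > arr[5]=4
(2, 3): arr[2]=19 > arr[3]=2
(2, 4): arr[2]=19 > arr[4]=15
(2, 5): arr[2]=19 > arr[5]=4
(2, 6): arr[2]=19 > arr[6]=13
(2, 7): arr[2]=19 > arr[7]=12
(4, 5): arr[4]=15 > arr[5]=4
(4, 6): arr[4]=15 > arr[6]=13
(4, 7): arr[4]=15 > arr[7]=12
(6, 7): arr[6]=13 > arr[7]=12

Total inversions: 14

The array has 14 inversion(s): (0,1), (0,3), (0,5), (1,3), (1,5), (2,3), (2,4), (2,5), (2,6), (2,7), (4,5), (4,6), (4,7), (6,7). Each pair (i,j) satisfies i < j and arr[i] > arr[j].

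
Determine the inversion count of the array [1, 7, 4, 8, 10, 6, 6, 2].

Finding inversions in [1, 7, 4, 8, 10, 6, 6, 2]:

(1, 2): arr[1]=7 > arr[2]=4
(1, 5): arr[1]=7 > arr[5]=6
(1, 6): arr[1]=7 > arr[6]=6
(1, 7): arr[1]=7 > arr[7]=2
(2, 7): arr[2]=4 > arr[7]=2
(3, 5): arr[3]=8 > arr[5]=6
(3, 6): arr[3]=8 > arr[6]=6
(3, 7): arr[3]=8 > arr[7]=2
(4, 5): arr[4]=10 > arr[5]=6
(4, 6): arr[4]=10 > arr[6]=6
(4, 7): arr[4]=10 > arr[7]=2
(5, 7): arr[5]=6 > arr[7]=2
(6, 7): arr[6]=6 > arr[7]=2

Total inversions: 13

The array has 13 inversion(s): (1,2), (1,5), (1,6), (1,7), (2,7), (3,5), (3,6), (3,7), (4,5), (4,6), (4,7), (5,7), (6,7). Each pair (i,j) satisfies i < j and arr[i] > arr[j].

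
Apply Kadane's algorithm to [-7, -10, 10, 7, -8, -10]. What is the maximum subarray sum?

Using Kadane's algorithm on [-7, -10, 10, 7, -8, -10]:

Scanning through the array:
Position 1 (value -10): max_ending_here = -10, max_so_far = -7
Position 2 (value 10): max_ending_here = 10, max_so_far = 10
Position 3 (value 7): max_ending_here = 17, max_so_far = 17
Position 4 (value -8): max_ending_here = 9, max_so_far = 17
Position 5 (value -10): max_ending_here = -1, max_so_far = 17

Maximum subarray: [10, 7]
Maximum sum: 17

The maximum subarray is [10, 7] with sum 17. This subarray runs from index 2 to index 3.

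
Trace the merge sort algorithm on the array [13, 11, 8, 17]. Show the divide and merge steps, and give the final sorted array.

Merge sort trace:

Split: [13, 11, 8, 17] -> [13, 11] and [8, 17]
  Split: [13, 11] -> [13] and [11]
  Merge: [13] + [11] -> [11, 13]
  Split: [8, 17] -> [8] and [17]
  Merge: [8] + [17] -> [8, 17]
Merge: [11, 13] + [8, 17] -> [8, 11, 13, 17]

Final sorted array: [8, 11, 13, 17]

The merge sort proceeds by recursively splitting the array and merging sorted halves.
After all merges, the sorted array is [8, 11, 13, 17].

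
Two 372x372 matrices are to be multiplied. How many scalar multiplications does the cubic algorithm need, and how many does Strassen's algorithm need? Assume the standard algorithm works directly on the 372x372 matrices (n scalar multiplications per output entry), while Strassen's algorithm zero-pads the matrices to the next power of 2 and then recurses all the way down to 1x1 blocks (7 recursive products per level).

Matrix multiplication for 372x372 matrices:

Strassen's algorithm requires power-of-2 dimensions. Pad 372x372 to 512x512 (next power of 2).

Standard algorithm: 372^3 = 51478848 multiplications
Strassen's algorithm: 7^(log2(512)) = 7^9 = 40353607 multiplications
Savings: 51478848 - 40353607 = 11125241 multiplications

Standard: 51478848 multiplications (372^3). Strassen: 40353607 multiplications (7^9, after padding to 512x512). Strassen reduces 8 recursive multiplications to 7 at each level.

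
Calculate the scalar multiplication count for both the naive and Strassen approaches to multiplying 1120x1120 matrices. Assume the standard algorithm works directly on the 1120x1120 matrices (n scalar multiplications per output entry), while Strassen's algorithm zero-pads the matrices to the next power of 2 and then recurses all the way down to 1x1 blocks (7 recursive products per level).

Matrix multiplication for 1120x1120 matrices:

Strassen's algorithm requires power-of-2 dimensions. Pad 1120x1120 to 2048x2048 (next power of 2).

Standard algorithm: 1120^3 = 1404928000 multiplications
Strassen's algorithm: 7^(log2(2048)) = 7^11 = 1977326743 multiplications
Difference: 1404928000 - 1977326743 = -572398743 (Strassen uses MORE here due to padding overhead — for small or just-over-power-of-2 n, padding can outweigh the per-level savings)

Standard: 1404928000 multiplications (1120^3). Strassen: 1977326743 multiplications (7^11, after padding to 2048x2048). Strassen reduces 8 recursive multiplications to 7 at each level.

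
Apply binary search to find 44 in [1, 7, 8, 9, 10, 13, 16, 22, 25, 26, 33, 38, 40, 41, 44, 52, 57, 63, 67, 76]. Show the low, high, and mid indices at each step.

Binary search for 44 in [1, 7, 8, 9, 10, 13, 16, 22, 25, 26, 33, 38, 40, 41, 44, 52, 57, 63, 67, 76]:

lo=0, hi=19, mid=9, arr[mid]=26 -> 26 < 44, search right half
lo=10, hi=19, mid=14, arr[mid]=44 -> Found target at index 14!

Binary search finds 44 at index 14 after 2 comparisons. The search repeatedly halves the search space by comparing with the middle element.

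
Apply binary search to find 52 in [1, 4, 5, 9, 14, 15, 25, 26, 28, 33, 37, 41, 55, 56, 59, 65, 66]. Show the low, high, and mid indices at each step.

Binary search for 52 in [1, 4, 5, 9, 14, 15, 25, 26, 28, 33, 37, 41, 55, 56, 59, 65, 66]:

lo=0, hi=16, mid=8, arr[mid]=28 -> 28 < 52, search right half
lo=9, hi=16, mid=12, arr[mid]=55 -> 55 > 52, search left half
lo=9, hi=11, mid=10, arr[mid]=37 -> 37 < 52, search right half
lo=11, hi=11, mid=11, arr[mid]=41 -> 41 < 52, search right half
lo=12 > hi=11, target 52 not found

Binary search determines that 52 is not in the array after 4 comparisons. The search space was exhausted without finding the target.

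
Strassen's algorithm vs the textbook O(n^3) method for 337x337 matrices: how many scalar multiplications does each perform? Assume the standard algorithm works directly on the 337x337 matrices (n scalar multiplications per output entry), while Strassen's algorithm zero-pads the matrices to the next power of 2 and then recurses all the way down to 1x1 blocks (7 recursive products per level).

Matrix multiplication for 337x337 matrices:

Strassen's algorithm requires power-of-2 dimensions. Pad 337x337 to 512x512 (next power of 2).

Standard algorithm: 337^3 = 38272753 multiplications
Strassen's algorithm: 7^(log2(512)) = 7^9 = 40353607 multiplications
Difference: 38272753 - 40353607 = -2080854 (Strassen uses MORE here due to padding overhead — for small or just-over-power-of-2 n, padding can outweigh the per-level savings)

Standard: 38272753 multiplications (337^3). Strassen: 40353607 multiplications (7^9, after padding to 512x512). Strassen reduces 8 recursive multiplications to 7 at each level.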